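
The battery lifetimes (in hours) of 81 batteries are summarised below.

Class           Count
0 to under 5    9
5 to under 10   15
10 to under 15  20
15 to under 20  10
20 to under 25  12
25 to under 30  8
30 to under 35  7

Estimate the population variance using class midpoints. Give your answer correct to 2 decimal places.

Midpoints: 2.5, 7.5, 12.5, 17.5, 22.5, 27.5, 32.5
n = 81, Σfm = 1277.5, mean = 15.7716
Σfm² = 26606.25
Σf(m − x̄)² = Σfm² − (Σfm)²/n = 26606.25 − 1277.5²/81 = 6458.0247
Population variance = 6458.0247 / 81 = 79.7287

79.73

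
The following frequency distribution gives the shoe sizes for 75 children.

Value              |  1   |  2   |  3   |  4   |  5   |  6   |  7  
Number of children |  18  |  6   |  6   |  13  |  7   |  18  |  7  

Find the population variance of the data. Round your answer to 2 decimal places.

Values: 1, 2, 3, 4, 5, 6, 7
n = 75, Σfx = 292, mean = 3.8933
Σfx² = 1470
Σf(x − x̄)² = Σfx² − (Σfx)²/n = 1470 − 292²/75 = 333.1467
Population variance = 333.1467 / 75 = 4.4420

4.44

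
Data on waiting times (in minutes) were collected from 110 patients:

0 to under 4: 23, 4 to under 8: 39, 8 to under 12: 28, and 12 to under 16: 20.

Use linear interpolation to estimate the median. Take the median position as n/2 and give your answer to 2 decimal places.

Cumulative frequencies: 23, 62, 90, 110
n = 110; position = n/2 = 55.
This falls in the class 4 to under 8: L = 4, F = 23, f = 39, h = 4.
Median ≈ 4 + ((55 − 23) / 39) × 4 = 7.2821

7.28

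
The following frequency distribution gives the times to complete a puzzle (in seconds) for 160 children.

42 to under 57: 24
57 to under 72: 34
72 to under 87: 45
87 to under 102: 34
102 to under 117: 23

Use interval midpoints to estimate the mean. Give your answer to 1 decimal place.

79.3

Midpoints: 49.5, 64.5, 79.5, 94.5, 109.5
Σfm = 24×49.5 + 34×64.5 + 45×79.5 + 34×94.5 + 23×109.5 = 12690
n = Σf = 160
Mean = 12690 / 160 = 79.3125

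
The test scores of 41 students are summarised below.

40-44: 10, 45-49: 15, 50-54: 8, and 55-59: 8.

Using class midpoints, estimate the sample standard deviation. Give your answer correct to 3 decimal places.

5.316

Midpoints: 42, 47, 52, 57
n = 41, Σfm = 1997, mean = 48.7073
Σfm² = 98399
Σf(m − x̄)² = Σfm² − (Σfm)²/n = 98399 − 1997²/41 = 1130.4878
Sample variance = 1130.4878 / 40 = 28.2622
Standard deviation = √28.2622 = 5.3162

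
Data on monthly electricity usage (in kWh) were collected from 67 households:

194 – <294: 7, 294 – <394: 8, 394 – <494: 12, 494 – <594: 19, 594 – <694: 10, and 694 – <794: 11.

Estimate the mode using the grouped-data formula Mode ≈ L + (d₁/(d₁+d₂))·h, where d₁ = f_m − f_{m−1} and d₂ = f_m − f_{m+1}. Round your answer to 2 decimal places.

537.75

Modal class: 494 – <594 (highest frequency 19).
d₁ = 19 − 12 = 7, d₂ = 19 − 10 = 9
Mode ≈ 494 + (7/(7+9)) × 100 = 494 + 43.7500 = 537.7500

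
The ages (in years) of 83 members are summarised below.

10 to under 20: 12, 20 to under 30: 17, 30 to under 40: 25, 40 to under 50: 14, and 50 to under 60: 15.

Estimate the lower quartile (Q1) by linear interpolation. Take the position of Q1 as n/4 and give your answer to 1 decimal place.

25.1

Cumulative frequencies: 12, 29, 54, 68, 83
n = 83; position = n/4 = 20.75.
This falls in the class 20 to under 30: L = 20, F = 12, f = 17, h = 10.
Lower quartile ≈ 20 + ((20.75 − 12) / 17) × 10 = 25.1471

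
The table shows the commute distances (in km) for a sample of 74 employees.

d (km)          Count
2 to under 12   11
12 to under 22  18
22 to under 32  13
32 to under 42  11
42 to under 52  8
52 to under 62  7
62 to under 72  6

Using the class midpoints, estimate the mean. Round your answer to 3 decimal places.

Midpoints: 7, 17, 27, 37, 47, 57, 67
Σfm = 11×7 + 18×17 + 13×27 + 11×37 + 8×47 + 7×57 + 6×67 = 2318
n = Σf = 74
Mean = 2318 / 74 = 31.3243

31.324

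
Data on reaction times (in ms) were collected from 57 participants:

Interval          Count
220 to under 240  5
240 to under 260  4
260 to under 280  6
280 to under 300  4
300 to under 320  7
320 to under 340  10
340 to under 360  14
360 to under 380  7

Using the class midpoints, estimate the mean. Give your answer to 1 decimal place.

313.9

Midpoints: 230, 250, 270, 290, 310, 330, 350, 370
Σfm = 5×230 + 4×250 + 6×270 + 4×290 + 7×310 + 10×330 + 14×350 + 7×370 = 17890
n = Σf = 57
Mean = 17890 / 57 = 313.8596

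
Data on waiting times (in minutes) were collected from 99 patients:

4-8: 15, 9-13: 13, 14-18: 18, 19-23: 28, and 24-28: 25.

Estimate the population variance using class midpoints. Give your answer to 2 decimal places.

Midpoints: 6, 11, 16, 21, 26
n = 99, Σfm = 1759, mean = 17.7677
Σfm² = 35969
Σf(m − x̄)² = Σfm² − (Σfm)²/n = 35969 − 1759²/99 = 4715.6566
Population variance = 4715.6566 / 99 = 47.6329

47.63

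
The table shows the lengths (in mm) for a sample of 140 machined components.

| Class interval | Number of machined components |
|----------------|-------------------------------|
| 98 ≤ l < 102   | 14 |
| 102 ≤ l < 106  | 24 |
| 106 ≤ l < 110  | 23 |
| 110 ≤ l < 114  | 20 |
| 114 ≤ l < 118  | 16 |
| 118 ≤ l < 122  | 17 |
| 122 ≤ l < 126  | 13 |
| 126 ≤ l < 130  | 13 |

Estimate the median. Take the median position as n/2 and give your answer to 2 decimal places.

111.80

Cumulative frequencies: 14, 38, 61, 81, 97, 114, 127, 140
n = 140; position = n/2 = 70.
This falls in the class 110 ≤ l < 114: L = 110, F = 61, f = 20, h = 4.
Median ≈ 110 + ((70 − 61) / 20) × 4 = 111.8000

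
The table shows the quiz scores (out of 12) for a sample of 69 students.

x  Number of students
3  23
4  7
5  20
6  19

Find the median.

Cumulative frequencies: 23, 30, 50, 69
n = 69, so the median is the value in position (n+1)/2 = 35.
Position 35 falls at value 5.

5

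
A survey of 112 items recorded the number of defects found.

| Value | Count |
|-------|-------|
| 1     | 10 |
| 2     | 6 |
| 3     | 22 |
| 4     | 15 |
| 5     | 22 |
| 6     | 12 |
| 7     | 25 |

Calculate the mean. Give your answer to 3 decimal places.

Values: 1, 2, 3, 4, 5, 6, 7
Σfx = 10×1 + 6×2 + 22×3 + 15×4 + 22×5 + 12×6 + 25×7 = 505
n = Σf = 112
Mean = 505 / 112 = 4.5089

4.509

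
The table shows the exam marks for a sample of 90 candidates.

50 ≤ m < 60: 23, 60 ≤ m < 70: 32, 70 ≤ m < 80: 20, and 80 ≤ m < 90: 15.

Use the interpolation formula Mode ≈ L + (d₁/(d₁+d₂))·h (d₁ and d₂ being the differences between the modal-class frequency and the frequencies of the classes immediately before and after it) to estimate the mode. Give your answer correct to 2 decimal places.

Modal class: 60 ≤ m < 70 (highest frequency 32).
d₁ = 32 − 23 = 9, d₂ = 32 − 20 = 12
Mode ≈ 60 + (9/(9+12)) × 10 = 60 + 4.2857 = 64.2857

64.29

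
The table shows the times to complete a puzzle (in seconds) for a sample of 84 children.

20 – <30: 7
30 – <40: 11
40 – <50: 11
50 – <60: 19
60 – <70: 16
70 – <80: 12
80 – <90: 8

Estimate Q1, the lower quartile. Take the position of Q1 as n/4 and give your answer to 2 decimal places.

42.73

Cumulative frequencies: 7, 18, 29, 48, 64, 76, 84
n = 84; position = n/4 = 21.
This falls in the class 40 – <50: L = 40, F = 18, f = 11, h = 10.
Lower quartile ≈ 40 + ((21 − 18) / 11) × 10 = 42.7273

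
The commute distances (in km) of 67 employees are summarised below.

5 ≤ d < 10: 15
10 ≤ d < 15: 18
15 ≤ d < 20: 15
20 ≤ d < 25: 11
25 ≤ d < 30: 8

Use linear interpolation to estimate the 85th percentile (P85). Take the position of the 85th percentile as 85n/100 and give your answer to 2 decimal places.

Cumulative frequencies: 15, 33, 48, 59, 67
n = 67; position = 85n/100 = 56.95.
This falls in the class 20 ≤ d < 25: L = 20, F = 48, f = 11, h = 5.
85th percentile ≈ 20 + ((56.95 − 48) / 11) × 5 = 24.0682

24.07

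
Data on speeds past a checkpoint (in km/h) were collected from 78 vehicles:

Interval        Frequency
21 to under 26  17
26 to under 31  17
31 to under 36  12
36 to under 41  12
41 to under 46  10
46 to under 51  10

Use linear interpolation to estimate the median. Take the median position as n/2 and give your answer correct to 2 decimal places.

Cumulative frequencies: 17, 34, 46, 58, 68, 78
n = 78; position = n/2 = 39.
This falls in the class 31 to under 36: L = 31, F = 34, f = 12, h = 5.
Median ≈ 31 + ((39 − 34) / 12) × 5 = 33.0833

33.08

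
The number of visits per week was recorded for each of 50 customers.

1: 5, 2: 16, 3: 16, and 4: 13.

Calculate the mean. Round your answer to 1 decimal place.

2.7

Values: 1, 2, 3, 4
Σfx = 5×1 + 16×2 + 16×3 + 13×4 = 137
n = Σf = 50
Mean = 137 / 50 = 2.7400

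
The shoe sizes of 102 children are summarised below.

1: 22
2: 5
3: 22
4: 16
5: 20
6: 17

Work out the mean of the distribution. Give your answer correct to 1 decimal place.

Values: 1, 2, 3, 4, 5, 6
Σfx = 22×1 + 5×2 + 22×3 + 16×4 + 20×5 + 17×6 = 364
n = Σf = 102
Mean = 364 / 102 = 3.5686

3.6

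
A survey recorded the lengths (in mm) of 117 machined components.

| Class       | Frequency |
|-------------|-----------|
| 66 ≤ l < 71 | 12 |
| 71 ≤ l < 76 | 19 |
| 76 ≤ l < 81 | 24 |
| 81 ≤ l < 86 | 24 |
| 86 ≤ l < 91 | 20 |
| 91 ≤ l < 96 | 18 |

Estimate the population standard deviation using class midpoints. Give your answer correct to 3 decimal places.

Midpoints: 68.5, 73.5, 78.5, 83.5, 88.5, 93.5
n = 117, Σfm = 9559.5, mean = 81.7051
Σfm² = 788183.25
Σf(m − x̄)² = Σfm² − (Σfm)²/n = 788183.25 − 9559.5²/117 = 7123.0769
Population variance = 7123.0769 / 117 = 60.8810
Standard deviation = √60.8810 = 7.8026

7.803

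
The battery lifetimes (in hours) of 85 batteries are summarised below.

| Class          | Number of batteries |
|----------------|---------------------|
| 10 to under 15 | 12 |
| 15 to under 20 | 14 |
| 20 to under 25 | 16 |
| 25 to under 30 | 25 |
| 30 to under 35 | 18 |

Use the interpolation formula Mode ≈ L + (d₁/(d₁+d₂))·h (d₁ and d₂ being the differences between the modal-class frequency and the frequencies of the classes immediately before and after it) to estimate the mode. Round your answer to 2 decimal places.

Modal class: 25 to under 30 (highest frequency 25).
d₁ = 25 − 16 = 9, d₂ = 25 − 18 = 7
Mode ≈ 25 + (9/(9+7)) × 5 = 25 + 2.8125 = 27.8125

27.81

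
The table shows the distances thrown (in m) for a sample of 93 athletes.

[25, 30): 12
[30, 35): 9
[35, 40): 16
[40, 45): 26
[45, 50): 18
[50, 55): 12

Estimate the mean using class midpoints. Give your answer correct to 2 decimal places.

Midpoints: 27.5, 32.5, 37.5, 42.5, 47.5, 52.5
Σfm = 12×27.5 + 9×32.5 + 16×37.5 + 26×42.5 + 18×47.5 + 12×52.5 = 3812.5
n = Σf = 93
Mean = 3812.5 / 93 = 40.9946

40.99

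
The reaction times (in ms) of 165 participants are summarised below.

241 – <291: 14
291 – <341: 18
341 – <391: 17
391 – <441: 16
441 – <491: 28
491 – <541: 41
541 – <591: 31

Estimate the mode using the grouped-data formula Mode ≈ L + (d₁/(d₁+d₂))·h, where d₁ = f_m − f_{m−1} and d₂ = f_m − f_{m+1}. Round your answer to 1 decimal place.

Modal class: 491 – <541 (highest frequency 41).
d₁ = 41 − 28 = 13, d₂ = 41 − 31 = 10
Mode ≈ 491 + (13/(13+10)) × 50 = 491 + 28.2609 = 519.2609

519.3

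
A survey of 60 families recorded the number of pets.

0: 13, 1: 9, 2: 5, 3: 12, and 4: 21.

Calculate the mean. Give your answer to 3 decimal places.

Values: 0, 1, 2, 3, 4
Σfx = 13×0 + 9×1 + 5×2 + 12×3 + 21×4 = 139
n = Σf = 60
Mean = 139 / 60 = 2.3167

2.317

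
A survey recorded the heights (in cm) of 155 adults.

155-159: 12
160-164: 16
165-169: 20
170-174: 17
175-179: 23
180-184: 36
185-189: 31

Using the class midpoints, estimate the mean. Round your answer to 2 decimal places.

175.23

Midpoints: 157, 162, 167, 172, 177, 182, 187
Σfm = 12×157 + 16×162 + 20×167 + 17×172 + 23×177 + 36×182 + 31×187 = 27160
n = Σf = 155
Mean = 27160 / 155 = 175.2258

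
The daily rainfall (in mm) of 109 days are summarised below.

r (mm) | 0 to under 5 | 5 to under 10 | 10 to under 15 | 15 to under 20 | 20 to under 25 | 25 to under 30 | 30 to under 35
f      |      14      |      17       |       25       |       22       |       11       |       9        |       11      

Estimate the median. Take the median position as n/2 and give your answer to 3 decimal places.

Cumulative frequencies: 14, 31, 56, 78, 89, 98, 109
n = 109; position = n/2 = 54.5.
This falls in the class 10 to under 15: L = 10, F = 31, f = 25, h = 5.
Median ≈ 10 + ((54.5 − 31) / 25) × 5 = 14.7000

14.700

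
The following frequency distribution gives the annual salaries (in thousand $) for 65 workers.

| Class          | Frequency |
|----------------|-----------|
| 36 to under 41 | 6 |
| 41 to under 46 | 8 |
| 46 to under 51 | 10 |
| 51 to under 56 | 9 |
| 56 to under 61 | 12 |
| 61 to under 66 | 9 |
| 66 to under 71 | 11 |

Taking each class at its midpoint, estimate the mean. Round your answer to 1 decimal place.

55.0

Midpoints: 38.5, 43.5, 48.5, 53.5, 58.5, 63.5, 68.5
Σfm = 6×38.5 + 8×43.5 + 10×48.5 + 9×53.5 + 12×58.5 + 9×63.5 + 11×68.5 = 3572.5
n = Σf = 65
Mean = 3572.5 / 65 = 54.9615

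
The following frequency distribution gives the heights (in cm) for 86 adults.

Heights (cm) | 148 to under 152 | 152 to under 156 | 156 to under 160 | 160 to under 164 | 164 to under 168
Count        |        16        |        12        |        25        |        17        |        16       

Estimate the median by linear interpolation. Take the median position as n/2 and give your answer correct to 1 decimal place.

Cumulative frequencies: 16, 28, 53, 70, 86
n = 86; position = n/2 = 43.
This falls in the class 156 to under 160: L = 156, F = 28, f = 25, h = 4.
Median ≈ 156 + ((43 − 28) / 25) × 4 = 158.4000

158.4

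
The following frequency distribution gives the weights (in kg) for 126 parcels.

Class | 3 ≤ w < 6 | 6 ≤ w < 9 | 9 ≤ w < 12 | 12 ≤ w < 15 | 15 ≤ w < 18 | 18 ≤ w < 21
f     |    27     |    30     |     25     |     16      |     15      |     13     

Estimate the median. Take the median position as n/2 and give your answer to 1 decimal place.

Cumulative frequencies: 27, 57, 82, 98, 113, 126
n = 126; position = n/2 = 63.
This falls in the class 9 ≤ w < 12: L = 9, F = 57, f = 25, h = 3.
Median ≈ 9 + ((63 − 57) / 25) × 3 = 9.7200

9.7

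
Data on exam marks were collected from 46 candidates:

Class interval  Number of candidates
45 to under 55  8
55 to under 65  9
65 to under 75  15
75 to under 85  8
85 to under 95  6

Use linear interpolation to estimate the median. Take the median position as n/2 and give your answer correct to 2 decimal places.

69.00

Cumulative frequencies: 8, 17, 32, 40, 46
n = 46; position = n/2 = 23.
This falls in the class 65 to under 75: L = 65, F = 17, f = 15, h = 10.
Median ≈ 65 + ((23 − 17) / 15) × 10 = 69.0000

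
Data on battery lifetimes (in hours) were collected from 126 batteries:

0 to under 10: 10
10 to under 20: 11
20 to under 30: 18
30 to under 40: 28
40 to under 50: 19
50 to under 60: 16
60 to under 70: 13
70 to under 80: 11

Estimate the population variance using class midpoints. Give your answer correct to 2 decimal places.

Midpoints: 5, 15, 25, 35, 45, 55, 65, 75
n = 126, Σfm = 5050, mean = 40.0794
Σfm² = 251950
Σf(m − x̄)² = Σfm² − (Σfm)²/n = 251950 − 5050²/126 = 49549.2063
Population variance = 49549.2063 / 126 = 393.2477

393.25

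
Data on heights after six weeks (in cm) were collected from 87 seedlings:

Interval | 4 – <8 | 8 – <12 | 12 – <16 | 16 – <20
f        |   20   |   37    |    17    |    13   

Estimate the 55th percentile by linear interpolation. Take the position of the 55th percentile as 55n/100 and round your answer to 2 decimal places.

11.01

Cumulative frequencies: 20, 57, 74, 87
n = 87; position = 55n/100 = 47.85.
This falls in the class 8 – <12: L = 8, F = 20, f = 37, h = 4.
55th percentile ≈ 8 + ((47.85 − 20) / 37) × 4 = 11.0108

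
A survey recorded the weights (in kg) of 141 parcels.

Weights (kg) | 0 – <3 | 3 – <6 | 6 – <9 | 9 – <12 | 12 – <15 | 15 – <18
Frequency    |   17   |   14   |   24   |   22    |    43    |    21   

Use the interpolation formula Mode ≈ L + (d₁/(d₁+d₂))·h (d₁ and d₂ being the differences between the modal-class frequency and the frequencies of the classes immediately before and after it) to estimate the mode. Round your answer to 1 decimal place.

Modal class: 12 – <15 (highest frequency 43).
d₁ = 43 − 22 = 21, d₂ = 43 − 21 = 22
Mode ≈ 12 + (21/(21+22)) × 3 = 12 + 1.4651 = 13.4651

13.5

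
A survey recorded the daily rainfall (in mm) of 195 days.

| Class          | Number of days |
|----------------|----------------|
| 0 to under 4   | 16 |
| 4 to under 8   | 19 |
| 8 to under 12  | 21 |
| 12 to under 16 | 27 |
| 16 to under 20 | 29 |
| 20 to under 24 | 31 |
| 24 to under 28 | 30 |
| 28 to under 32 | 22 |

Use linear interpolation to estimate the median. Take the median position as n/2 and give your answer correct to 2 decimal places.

18.00

Cumulative frequencies: 16, 35, 56, 83, 112, 143, 173, 195
n = 195; position = n/2 = 97.5.
This falls in the class 16 to under 20: L = 16, F = 83, f = 29, h = 4.
Median ≈ 16 + ((97.5 − 83) / 29) × 4 = 18.0000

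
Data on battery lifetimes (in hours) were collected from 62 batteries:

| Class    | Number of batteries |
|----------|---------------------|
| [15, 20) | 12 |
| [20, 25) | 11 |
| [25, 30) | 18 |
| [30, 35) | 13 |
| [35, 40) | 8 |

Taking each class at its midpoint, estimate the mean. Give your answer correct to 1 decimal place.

27.0

Midpoints: 17.5, 22.5, 27.5, 32.5, 37.5
Σfm = 12×17.5 + 11×22.5 + 18×27.5 + 13×32.5 + 8×37.5 = 1675
n = Σf = 62
Mean = 1675 / 62 = 27.0161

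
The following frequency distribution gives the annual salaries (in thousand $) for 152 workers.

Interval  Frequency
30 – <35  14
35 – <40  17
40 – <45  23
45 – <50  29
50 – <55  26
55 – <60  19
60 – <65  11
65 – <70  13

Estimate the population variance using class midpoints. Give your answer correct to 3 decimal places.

100.255

Midpoints: 32.5, 37.5, 42.5, 47.5, 52.5, 57.5, 62.5, 67.5
n = 152, Σfm = 7470, mean = 49.1447
Σfm² = 382350
Σf(m − x̄)² = Σfm² − (Σfm)²/n = 382350 − 7470²/152 = 15238.8158
Population variance = 15238.8158 / 152 = 100.2554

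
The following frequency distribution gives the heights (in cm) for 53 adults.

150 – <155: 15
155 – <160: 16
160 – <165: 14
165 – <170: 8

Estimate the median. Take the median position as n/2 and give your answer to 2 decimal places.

Cumulative frequencies: 15, 31, 45, 53
n = 53; position = n/2 = 26.5.
This falls in the class 155 – <160: L = 155, F = 15, f = 16, h = 5.
Median ≈ 155 + ((26.5 − 15) / 16) × 5 = 158.5938

158.59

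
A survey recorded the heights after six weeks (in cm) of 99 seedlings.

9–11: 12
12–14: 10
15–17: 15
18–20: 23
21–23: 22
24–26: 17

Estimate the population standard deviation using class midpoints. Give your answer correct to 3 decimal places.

Midpoints: 10, 13, 16, 19, 22, 25
n = 99, Σfm = 1836, mean = 18.5455
Σfm² = 36306
Σf(m − x̄)² = Σfm² − (Σfm)²/n = 36306 − 1836²/99 = 2256.5455
Population variance = 2256.5455 / 99 = 22.7934
Standard deviation = √22.7934 = 4.7742

4.774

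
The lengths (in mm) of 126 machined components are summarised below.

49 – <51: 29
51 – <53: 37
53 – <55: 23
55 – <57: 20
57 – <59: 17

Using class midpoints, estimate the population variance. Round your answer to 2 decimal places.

7.23

Midpoints: 50, 52, 54, 56, 58
n = 126, Σfm = 6722, mean = 53.3492
Σfm² = 359524
Σf(m − x̄)² = Σfm² − (Σfm)²/n = 359524 − 6722²/126 = 910.6349
Population variance = 910.6349 / 126 = 7.2273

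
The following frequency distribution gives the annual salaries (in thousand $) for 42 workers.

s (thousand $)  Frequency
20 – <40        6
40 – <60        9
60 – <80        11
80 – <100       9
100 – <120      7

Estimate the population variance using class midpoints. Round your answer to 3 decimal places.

Midpoints: 30, 50, 70, 90, 110
n = 42, Σfm = 2980, mean = 70.9524
Σfm² = 239400
Σf(m − x̄)² = Σfm² − (Σfm)²/n = 239400 − 2980²/42 = 27961.9048
Population variance = 27961.9048 / 42 = 665.7596

665.760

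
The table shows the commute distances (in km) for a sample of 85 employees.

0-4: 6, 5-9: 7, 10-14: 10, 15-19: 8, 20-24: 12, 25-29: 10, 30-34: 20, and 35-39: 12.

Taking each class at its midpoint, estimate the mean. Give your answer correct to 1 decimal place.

Midpoints: 2, 7, 12, 17, 22, 27, 32, 37
Σfm = 6×2 + 7×7 + 10×12 + 8×17 + 12×22 + 10×27 + 20×32 + 12×37 = 1935
n = Σf = 85
Mean = 1935 / 85 = 22.7647

22.8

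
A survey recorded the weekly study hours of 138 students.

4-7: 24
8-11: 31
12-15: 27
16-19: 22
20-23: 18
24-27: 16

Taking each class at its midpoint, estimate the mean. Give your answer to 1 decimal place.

Midpoints: 5.5, 9.5, 13.5, 17.5, 21.5, 25.5
Σfm = 24×5.5 + 31×9.5 + 27×13.5 + 22×17.5 + 18×21.5 + 16×25.5 = 1971
n = Σf = 138
Mean = 1971 / 138 = 14.2826

14.3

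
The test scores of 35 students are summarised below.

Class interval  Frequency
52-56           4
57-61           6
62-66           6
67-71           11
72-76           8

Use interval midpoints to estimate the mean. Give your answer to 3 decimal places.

65.857

Midpoints: 54, 59, 64, 69, 74
Σfm = 4×54 + 6×59 + 6×64 + 11×69 + 8×74 = 2305
n = Σf = 35
Mean = 2305 / 35 = 65.8571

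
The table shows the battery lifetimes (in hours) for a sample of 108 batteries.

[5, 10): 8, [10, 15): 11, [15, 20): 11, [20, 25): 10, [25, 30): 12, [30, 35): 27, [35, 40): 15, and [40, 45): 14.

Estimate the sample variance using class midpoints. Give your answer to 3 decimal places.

Midpoints: 7.5, 12.5, 17.5, 22.5, 27.5, 32.5, 37.5, 42.5
n = 108, Σfm = 2980, mean = 27.5926
Σfm² = 94575
Σf(m − x̄)² = Σfm² − (Σfm)²/n = 94575 − 2980²/108 = 12349.0741
Sample variance = 12349.0741 / 107 = 115.4119

115.412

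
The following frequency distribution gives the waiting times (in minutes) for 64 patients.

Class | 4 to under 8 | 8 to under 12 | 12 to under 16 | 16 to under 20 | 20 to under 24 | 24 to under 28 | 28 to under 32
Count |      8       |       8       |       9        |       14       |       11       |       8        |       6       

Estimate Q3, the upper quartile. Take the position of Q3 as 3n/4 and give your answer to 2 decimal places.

Cumulative frequencies: 8, 16, 25, 39, 50, 58, 64
n = 64; position = 3n/4 = 48.
This falls in the class 20 to under 24: L = 20, F = 39, f = 11, h = 4.
Upper quartile ≈ 20 + ((48 − 39) / 11) × 4 = 23.2727

23.27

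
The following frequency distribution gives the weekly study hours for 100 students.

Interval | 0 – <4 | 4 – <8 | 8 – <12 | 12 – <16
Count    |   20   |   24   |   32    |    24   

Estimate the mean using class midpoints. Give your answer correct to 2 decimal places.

Midpoints: 2, 6, 10, 14
Σfm = 20×2 + 24×6 + 32×10 + 24×14 = 840
n = Σf = 100
Mean = 840 / 100 = 8.4000

8.40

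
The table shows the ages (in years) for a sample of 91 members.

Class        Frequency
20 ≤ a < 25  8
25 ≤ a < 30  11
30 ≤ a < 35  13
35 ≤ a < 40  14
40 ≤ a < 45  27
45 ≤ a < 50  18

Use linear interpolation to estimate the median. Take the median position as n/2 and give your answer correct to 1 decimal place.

Cumulative frequencies: 8, 19, 32, 46, 73, 91
n = 91; position = n/2 = 45.5.
This falls in the class 35 ≤ a < 40: L = 35, F = 32, f = 14, h = 5.
Median ≈ 35 + ((45.5 − 32) / 14) × 5 = 39.8214

39.8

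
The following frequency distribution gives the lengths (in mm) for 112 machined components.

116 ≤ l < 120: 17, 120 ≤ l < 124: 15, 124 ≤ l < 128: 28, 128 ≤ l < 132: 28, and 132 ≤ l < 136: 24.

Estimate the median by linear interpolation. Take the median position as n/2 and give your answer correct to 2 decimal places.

127.43

Cumulative frequencies: 17, 32, 60, 88, 112
n = 112; position = n/2 = 56.
This falls in the class 124 ≤ l < 128: L = 124, F = 32, f = 28, h = 4.
Median ≈ 124 + ((56 − 32) / 28) × 4 = 127.4286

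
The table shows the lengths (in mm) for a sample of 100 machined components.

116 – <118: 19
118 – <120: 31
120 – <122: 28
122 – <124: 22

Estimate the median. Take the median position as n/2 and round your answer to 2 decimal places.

120.00

Cumulative frequencies: 19, 50, 78, 100
n = 100; position = n/2 = 50.
This falls in the class 118 – <120: L = 118, F = 19, f = 31, h = 2.
Median ≈ 118 + ((50 − 19) / 31) × 2 = 120.0000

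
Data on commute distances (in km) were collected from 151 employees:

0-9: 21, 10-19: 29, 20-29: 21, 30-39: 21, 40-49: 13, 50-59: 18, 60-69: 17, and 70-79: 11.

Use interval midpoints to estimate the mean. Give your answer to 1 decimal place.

34.6

Midpoints: 4.5, 14.5, 24.5, 34.5, 44.5, 54.5, 64.5, 74.5
Σfm = 21×4.5 + 29×14.5 + 21×24.5 + 21×34.5 + 13×44.5 + 18×54.5 + 17×64.5 + 11×74.5 = 5229.5
n = Σf = 151
Mean = 5229.5 / 151 = 34.6325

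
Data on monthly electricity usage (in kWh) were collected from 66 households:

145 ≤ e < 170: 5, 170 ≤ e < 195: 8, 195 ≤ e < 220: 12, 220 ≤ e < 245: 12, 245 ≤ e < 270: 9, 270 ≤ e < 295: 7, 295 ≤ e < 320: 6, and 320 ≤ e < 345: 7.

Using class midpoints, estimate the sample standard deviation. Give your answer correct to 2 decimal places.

52.05

Midpoints: 157.5, 182.5, 207.5, 232.5, 257.5, 282.5, 307.5, 332.5
n = 66, Σfm = 15995, mean = 242.3485
Σfm² = 4052462.5
Σf(m − x̄)² = Σfm² − (Σfm)²/n = 4052462.5 − 15995²/66 = 176098.4848
Sample variance = 176098.4848 / 65 = 2709.2075
Standard deviation = √2709.2075 = 52.0500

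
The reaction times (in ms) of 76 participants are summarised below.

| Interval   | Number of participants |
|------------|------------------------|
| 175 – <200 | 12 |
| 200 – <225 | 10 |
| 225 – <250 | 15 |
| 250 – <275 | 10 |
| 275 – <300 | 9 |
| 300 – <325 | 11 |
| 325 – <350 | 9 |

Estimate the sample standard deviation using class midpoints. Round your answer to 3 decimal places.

49.563

Midpoints: 187.5, 212.5, 237.5, 262.5, 287.5, 312.5, 337.5
n = 76, Σfm = 19625, mean = 258.2237
Σfm² = 5251875
Σf(m − x̄)² = Σfm² − (Σfm)²/n = 5251875 − 19625²/76 = 184235.1974
Sample variance = 184235.1974 / 75 = 2456.4693
Standard deviation = √2456.4693 = 49.5628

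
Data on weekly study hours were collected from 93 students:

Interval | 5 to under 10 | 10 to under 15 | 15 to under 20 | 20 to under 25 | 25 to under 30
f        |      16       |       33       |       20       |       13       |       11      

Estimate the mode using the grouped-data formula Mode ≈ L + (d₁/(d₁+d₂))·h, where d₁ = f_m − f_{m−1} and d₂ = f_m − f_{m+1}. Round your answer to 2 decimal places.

12.83

Modal class: 10 to under 15 (highest frequency 33).
d₁ = 33 − 16 = 17, d₂ = 33 − 20 = 13
Mode ≈ 10 + (17/(17+13)) × 5 = 10 + 2.8333 = 12.8333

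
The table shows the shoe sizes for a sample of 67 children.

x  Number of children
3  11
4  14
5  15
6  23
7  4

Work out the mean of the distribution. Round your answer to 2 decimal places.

4.93

Values: 3, 4, 5, 6, 7
Σfx = 11×3 + 14×4 + 15×5 + 23×6 + 4×7 = 330
n = Σf = 67
Mean = 330 / 67 = 4.9254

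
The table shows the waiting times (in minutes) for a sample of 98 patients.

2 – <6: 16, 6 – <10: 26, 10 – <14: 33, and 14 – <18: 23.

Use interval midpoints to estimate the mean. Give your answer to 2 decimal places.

Midpoints: 4, 8, 12, 16
Σfm = 16×4 + 26×8 + 33×12 + 23×16 = 1036
n = Σf = 98
Mean = 1036 / 98 = 10.5714

10.57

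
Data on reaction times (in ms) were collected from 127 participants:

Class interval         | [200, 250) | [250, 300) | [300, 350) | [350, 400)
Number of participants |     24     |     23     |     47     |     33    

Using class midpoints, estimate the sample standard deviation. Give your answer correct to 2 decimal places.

52.82

Midpoints: 225, 275, 325, 375
n = 127, Σfm = 39375, mean = 310.0394
Σfm² = 12559375
Σf(m − x̄)² = Σfm² − (Σfm)²/n = 12559375 − 39375²/127 = 351574.8031
Sample variance = 351574.8031 / 126 = 2790.2762
Standard deviation = √2790.2762 = 52.8231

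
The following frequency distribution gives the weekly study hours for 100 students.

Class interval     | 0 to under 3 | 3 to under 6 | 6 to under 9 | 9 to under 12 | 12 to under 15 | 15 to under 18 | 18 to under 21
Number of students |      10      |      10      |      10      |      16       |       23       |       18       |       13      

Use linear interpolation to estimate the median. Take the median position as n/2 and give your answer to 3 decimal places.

Cumulative frequencies: 10, 20, 30, 46, 69, 87, 100
n = 100; position = n/2 = 50.
This falls in the class 12 to under 15: L = 12, F = 46, f = 23, h = 3.
Median ≈ 12 + ((50 − 46) / 23) × 3 = 12.5217

12.522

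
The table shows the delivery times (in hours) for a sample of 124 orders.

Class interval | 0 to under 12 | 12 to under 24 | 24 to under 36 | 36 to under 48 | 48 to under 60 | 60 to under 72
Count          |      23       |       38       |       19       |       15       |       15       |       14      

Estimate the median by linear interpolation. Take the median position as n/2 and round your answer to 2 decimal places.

24.63

Cumulative frequencies: 23, 61, 80, 95, 110, 124
n = 124; position = n/2 = 62.
This falls in the class 24 to under 36: L = 24, F = 61, f = 19, h = 12.
Median ≈ 24 + ((62 − 61) / 19) × 12 = 24.6316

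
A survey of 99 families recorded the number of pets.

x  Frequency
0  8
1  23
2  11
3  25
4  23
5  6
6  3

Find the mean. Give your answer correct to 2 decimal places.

Values: 0, 1, 2, 3, 4, 5, 6
Σfx = 8×0 + 23×1 + 11×2 + 25×3 + 23×4 + 6×5 + 3×6 = 260
n = Σf = 99
Mean = 260 / 99 = 2.6263

2.63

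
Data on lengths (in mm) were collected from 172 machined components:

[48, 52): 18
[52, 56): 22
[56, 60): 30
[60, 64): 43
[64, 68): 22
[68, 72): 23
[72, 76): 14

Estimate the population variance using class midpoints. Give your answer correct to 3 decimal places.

Midpoints: 50, 54, 58, 62, 66, 70, 74
n = 172, Σfm = 10592, mean = 61.5814
Σfm² = 660560
Σf(m − x̄)² = Σfm² − (Σfm)²/n = 660560 − 10592²/172 = 8289.8605
Population variance = 8289.8605 / 172 = 48.1969

48.197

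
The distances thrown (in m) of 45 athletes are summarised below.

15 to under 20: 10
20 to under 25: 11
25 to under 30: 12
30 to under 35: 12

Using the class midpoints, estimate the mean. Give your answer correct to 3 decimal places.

Midpoints: 17.5, 22.5, 27.5, 32.5
Σfm = 10×17.5 + 11×22.5 + 12×27.5 + 12×32.5 = 1142.5
n = Σf = 45
Mean = 1142.5 / 45 = 25.3889

25.389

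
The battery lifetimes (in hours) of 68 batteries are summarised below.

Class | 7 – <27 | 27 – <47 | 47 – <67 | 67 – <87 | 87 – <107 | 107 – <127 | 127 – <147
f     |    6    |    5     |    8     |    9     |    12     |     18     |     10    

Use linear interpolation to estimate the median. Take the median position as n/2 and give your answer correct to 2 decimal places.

97.00

Cumulative frequencies: 6, 11, 19, 28, 40, 58, 68
n = 68; position = n/2 = 34.
This falls in the class 87 – <107: L = 87, F = 28, f = 12, h = 20.
Median ≈ 87 + ((34 − 28) / 12) × 20 = 97.0000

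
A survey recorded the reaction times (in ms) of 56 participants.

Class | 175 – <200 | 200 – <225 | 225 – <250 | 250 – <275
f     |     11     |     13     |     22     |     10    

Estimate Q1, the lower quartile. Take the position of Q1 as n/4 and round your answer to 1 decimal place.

205.8

Cumulative frequencies: 11, 24, 46, 56
n = 56; position = n/4 = 14.
This falls in the class 200 – <225: L = 200, F = 11, f = 13, h = 25.
Lower quartile ≈ 200 + ((14 − 11) / 13) × 25 = 205.7692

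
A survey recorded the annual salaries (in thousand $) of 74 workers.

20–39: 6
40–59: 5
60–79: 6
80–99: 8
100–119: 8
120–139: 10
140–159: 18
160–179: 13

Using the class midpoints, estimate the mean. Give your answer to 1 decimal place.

Midpoints: 29.5, 49.5, 69.5, 89.5, 109.5, 129.5, 149.5, 169.5
Σfm = 6×29.5 + 5×49.5 + 6×69.5 + 8×89.5 + 8×109.5 + 10×129.5 + 18×149.5 + 13×169.5 = 8623
n = Σf = 74
Mean = 8623 / 74 = 116.5270

116.5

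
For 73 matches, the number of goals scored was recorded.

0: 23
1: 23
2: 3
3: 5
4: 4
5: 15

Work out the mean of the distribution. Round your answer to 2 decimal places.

1.85

Values: 0, 1, 2, 3, 4, 5
Σfx = 23×0 + 23×1 + 3×2 + 5×3 + 4×4 + 15×5 = 135
n = Σf = 73
Mean = 135 / 73 = 1.8493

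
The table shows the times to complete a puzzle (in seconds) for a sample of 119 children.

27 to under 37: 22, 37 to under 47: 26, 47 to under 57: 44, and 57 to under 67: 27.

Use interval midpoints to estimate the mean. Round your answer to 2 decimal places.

48.39

Midpoints: 32, 42, 52, 62
Σfm = 22×32 + 26×42 + 44×52 + 27×62 = 5758
n = Σf = 119
Mean = 5758 / 119 = 48.3866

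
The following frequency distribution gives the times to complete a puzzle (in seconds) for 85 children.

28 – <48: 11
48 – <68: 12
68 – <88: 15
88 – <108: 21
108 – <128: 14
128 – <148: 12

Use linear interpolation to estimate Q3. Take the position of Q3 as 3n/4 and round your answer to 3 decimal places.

114.786

Cumulative frequencies: 11, 23, 38, 59, 73, 85
n = 85; position = 3n/4 = 63.75.
This falls in the class 108 – <128: L = 108, F = 59, f = 14, h = 20.
Upper quartile ≈ 108 + ((63.75 − 59) / 14) × 20 = 114.7857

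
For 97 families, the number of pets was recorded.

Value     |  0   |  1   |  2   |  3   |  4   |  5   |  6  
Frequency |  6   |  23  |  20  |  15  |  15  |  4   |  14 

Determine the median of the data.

Cumulative frequencies: 6, 29, 49, 64, 79, 83, 97
n = 97, so the median is the value in position (n+1)/2 = 49.
Position 49 falls at value 2.

2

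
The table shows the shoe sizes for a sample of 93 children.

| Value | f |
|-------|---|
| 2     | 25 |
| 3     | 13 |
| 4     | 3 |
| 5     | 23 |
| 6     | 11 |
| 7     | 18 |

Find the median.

5

Cumulative frequencies: 25, 38, 41, 64, 75, 93
n = 93, so the median is the value in position (n+1)/2 = 47.
Position 47 falls at value 5.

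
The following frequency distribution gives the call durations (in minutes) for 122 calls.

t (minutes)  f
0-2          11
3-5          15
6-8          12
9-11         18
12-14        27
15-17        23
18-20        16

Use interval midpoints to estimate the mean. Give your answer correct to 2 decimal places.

11.13

Midpoints: 1, 4, 7, 10, 13, 16, 19
Σfm = 11×1 + 15×4 + 12×7 + 18×10 + 27×13 + 23×16 + 16×19 = 1358
n = Σf = 122
Mean = 1358 / 122 = 11.1311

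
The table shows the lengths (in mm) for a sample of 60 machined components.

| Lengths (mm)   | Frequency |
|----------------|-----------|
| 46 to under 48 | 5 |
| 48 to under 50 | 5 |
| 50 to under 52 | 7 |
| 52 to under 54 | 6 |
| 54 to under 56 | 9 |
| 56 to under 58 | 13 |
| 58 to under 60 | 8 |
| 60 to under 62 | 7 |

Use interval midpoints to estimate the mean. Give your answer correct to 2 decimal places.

Midpoints: 47, 49, 51, 53, 55, 57, 59, 61
Σfm = 5×47 + 5×49 + 7×51 + 6×53 + 9×55 + 13×57 + 8×59 + 7×61 = 3290
n = Σf = 60
Mean = 3290 / 60 = 54.8333

54.83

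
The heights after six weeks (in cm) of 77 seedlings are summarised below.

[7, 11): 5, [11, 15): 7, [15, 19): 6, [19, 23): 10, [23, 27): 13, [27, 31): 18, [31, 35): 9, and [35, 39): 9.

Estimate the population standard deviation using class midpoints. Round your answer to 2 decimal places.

Midpoints: 9, 13, 17, 21, 25, 29, 33, 37
n = 77, Σfm = 1925, mean = 25.0000
Σfm² = 53117
Σf(m − x̄)² = Σfm² − (Σfm)²/n = 53117 − 1925²/77 = 4992.0000
Population variance = 4992.0000 / 77 = 64.8312
Standard deviation = √64.8312 = 8.0518

8.05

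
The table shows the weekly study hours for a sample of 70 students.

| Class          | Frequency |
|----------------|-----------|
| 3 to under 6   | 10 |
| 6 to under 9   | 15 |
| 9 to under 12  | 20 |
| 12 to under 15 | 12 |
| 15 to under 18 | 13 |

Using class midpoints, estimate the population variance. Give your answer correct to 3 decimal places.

15.283

Midpoints: 4.5, 7.5, 10.5, 13.5, 16.5
n = 70, Σfm = 744, mean = 10.6286
Σfm² = 8977.5
Σf(m − x̄)² = Σfm² − (Σfm)²/n = 8977.5 − 744²/70 = 1069.8429
Population variance = 1069.8429 / 70 = 15.2835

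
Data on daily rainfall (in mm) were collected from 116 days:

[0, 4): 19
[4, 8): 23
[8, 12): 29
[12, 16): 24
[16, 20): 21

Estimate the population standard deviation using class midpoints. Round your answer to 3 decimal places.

Midpoints: 2, 6, 10, 14, 18
n = 116, Σfm = 1180, mean = 10.1724
Σfm² = 15312
Σf(m − x̄)² = Σfm² − (Σfm)²/n = 15312 − 1180²/116 = 3308.5517
Population variance = 3308.5517 / 116 = 28.5220
Standard deviation = √28.5220 = 5.3406

5.341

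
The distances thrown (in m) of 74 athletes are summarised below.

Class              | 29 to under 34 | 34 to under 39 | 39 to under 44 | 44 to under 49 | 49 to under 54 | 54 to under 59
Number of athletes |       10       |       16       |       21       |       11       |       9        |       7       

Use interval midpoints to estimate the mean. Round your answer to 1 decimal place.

Midpoints: 31.5, 36.5, 41.5, 46.5, 51.5, 56.5
Σfm = 10×31.5 + 16×36.5 + 21×41.5 + 11×46.5 + 9×51.5 + 7×56.5 = 3141
n = Σf = 74
Mean = 3141 / 74 = 42.4459

42.4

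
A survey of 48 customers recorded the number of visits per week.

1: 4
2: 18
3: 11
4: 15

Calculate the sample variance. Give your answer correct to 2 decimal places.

0.99

Values: 1, 2, 3, 4
n = 48, Σfx = 133, mean = 2.7708
Σfx² = 415
Σf(x − x̄)² = Σfx² − (Σfx)²/n = 415 − 133²/48 = 46.4792
Sample variance = 46.4792 / 47 = 0.9889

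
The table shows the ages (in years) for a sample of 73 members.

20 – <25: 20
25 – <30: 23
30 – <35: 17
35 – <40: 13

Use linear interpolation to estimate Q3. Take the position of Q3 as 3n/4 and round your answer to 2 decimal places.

Cumulative frequencies: 20, 43, 60, 73
n = 73; position = 3n/4 = 54.75.
This falls in the class 30 – <35: L = 30, F = 43, f = 17, h = 5.
Upper quartile ≈ 30 + ((54.75 − 43) / 17) × 5 = 33.4559

33.46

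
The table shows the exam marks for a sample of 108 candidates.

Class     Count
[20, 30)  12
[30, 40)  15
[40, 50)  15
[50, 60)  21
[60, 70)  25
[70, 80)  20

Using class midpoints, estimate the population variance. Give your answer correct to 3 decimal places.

264.472

Midpoints: 25, 35, 45, 55, 65, 75
n = 108, Σfm = 5780, mean = 53.5185
Σfm² = 337900
Σf(m − x̄)² = Σfm² − (Σfm)²/n = 337900 − 5780²/108 = 28562.9630
Population variance = 28562.9630 / 108 = 264.4719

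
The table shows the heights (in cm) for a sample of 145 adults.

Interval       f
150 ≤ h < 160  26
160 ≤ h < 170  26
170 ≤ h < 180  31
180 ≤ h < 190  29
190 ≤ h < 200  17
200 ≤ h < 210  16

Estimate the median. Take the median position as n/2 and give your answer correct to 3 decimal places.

Cumulative frequencies: 26, 52, 83, 112, 129, 145
n = 145; position = n/2 = 72.5.
This falls in the class 170 ≤ h < 180: L = 170, F = 52, f = 31, h = 10.
Median ≈ 170 + ((72.5 − 52) / 31) × 10 = 176.6129

176.613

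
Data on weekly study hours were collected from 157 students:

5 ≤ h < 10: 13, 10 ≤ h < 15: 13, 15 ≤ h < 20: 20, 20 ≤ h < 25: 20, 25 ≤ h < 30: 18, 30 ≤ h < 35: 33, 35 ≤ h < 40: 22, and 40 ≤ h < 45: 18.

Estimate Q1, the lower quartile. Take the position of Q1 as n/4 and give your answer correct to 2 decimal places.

Cumulative frequencies: 13, 26, 46, 66, 84, 117, 139, 157
n = 157; position = n/4 = 39.25.
This falls in the class 15 ≤ h < 20: L = 15, F = 26, f = 20, h = 5.
Lower quartile ≈ 15 + ((39.25 − 26) / 20) × 5 = 18.3125

18.31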